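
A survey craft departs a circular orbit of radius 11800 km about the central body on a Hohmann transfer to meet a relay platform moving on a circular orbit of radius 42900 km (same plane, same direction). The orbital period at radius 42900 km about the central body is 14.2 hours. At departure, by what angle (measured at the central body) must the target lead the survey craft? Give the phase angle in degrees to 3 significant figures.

φ = 88.4°

From Kepler's third law T² = 4π²r³/μ at r = 42900 km, T = 14.2 hours = 14.2 × 3600 s = 51120 s: μ = 4π²r³/T² = 1.19275×10^6 km³/s².
Semi-major axis of the transfer orbit: a_t = (11800 + 42900)/2 = 27350 km.
The half-period of the transfer ellipse is t = π√(a_t³/μ) = 13011 s.
The target's mean motion on its circular orbit is ω₂ = √(μ/r₂³) = 1.2291×10^-4 rad/s.
Angle swept by the target during transfer: ω₂·t = 1.5992 rad = 91.63°.
Arrival is 180° from departure on the ellipse, so φ = 180° − 91.63° = 88.4°.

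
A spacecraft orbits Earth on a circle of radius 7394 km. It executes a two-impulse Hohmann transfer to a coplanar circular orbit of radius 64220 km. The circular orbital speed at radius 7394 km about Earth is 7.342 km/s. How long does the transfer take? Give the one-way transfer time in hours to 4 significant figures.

t = 9.366 hours

From the circular-orbit relation v² = μ/r at r = 7394 km: μ = v²r = (7.342)² × 7394 = 3.98573×10^5 km³/s².
Transfer-ellipse semi-major axis a_t = (r₁ + r₂)/2 = (7394 + 64220)/2 = 35807 km.
By Kepler's third law the transfer-orbit period is T = 2π√(a_t³/μ), so t = T/2 = 33717 s.
Converting: 33717 s ÷ 3600 s/hour = 9.366 hours.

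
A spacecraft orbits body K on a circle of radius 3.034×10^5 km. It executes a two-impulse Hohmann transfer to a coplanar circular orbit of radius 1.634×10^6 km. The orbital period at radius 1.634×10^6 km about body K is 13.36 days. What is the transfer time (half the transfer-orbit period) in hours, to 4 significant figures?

t = 73.18 hours

From Kepler's third law T² = 4π²r³/μ at r = 1.634×10^6 km, T = 13.36 days = 13.36 × 86400 s = 1.154304×10^6 s: μ = 4π²r³/T² = 1.29263×10^8 km³/s².
Semi-major axis of the transfer orbit: a_t = (3.034×10^5 + 1.634×10^6)/2 = 9.687×10^5 km.
Half the transfer-orbit period gives t = π√(a_t³/μ) = 2.6345×10^5 s.
Converting: 2.6345×10^5 s ÷ 3600 s/hour = 73.18 hours.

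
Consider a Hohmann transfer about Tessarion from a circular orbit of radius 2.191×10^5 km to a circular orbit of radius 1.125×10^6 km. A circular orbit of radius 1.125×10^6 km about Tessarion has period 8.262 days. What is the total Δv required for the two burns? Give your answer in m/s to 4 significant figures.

Δv = 10840 m/s

From Kepler's third law T² = 4π²r³/μ at r = 1.125×10^6 km, T = 8.262 days = 8.262 × 86400 s = 7.138368×10^5 s: μ = 4π²r³/T² = 1.10311×10^8 km³/s².
Semi-major axis of the transfer orbit: a_t = (2.191×10^5 + 1.125×10^6)/2 = 6.7205×10^5 km.
Circular speed at r₁: v₁ = √(μ/r₁) = √(1.10311×10^8/2.191×10^5) = 22.438 km/s.
Transfer-orbit speed at r₁ (vis-viva equation): v_p = √[μ(2/r₁ − 1/a_t)] = 29.031 km/s.
First burn Δv₁ = |v_p − v₁| = 6.593 km/s.
Circular speed at r₂: v₂ = √(μ/r₂) = 9.902 km/s.
Transfer-orbit speed at r₂: v_a = √[μ(2/r₂ − 1/a_t)] = 5.654 km/s.
Second burn Δv₂ = |v₂ − v_a| = 4.248 km/s.
Δv = Δv₁ + Δv₂ = 6.593 + 4.248 = 10.84 km/s.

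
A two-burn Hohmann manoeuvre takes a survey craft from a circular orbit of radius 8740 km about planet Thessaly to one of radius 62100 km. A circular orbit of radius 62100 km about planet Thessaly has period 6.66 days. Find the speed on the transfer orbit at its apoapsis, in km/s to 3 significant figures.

From Kepler's third law T² = 4π²r³/μ at r = 62100 km, T = 6.66 days = 6.66 × 86400 s = 5.75424×10^5 s: μ = 4π²r³/T² = 28553.5 km³/s².
Semi-major axis of the transfer orbit: a_t = (8740 + 62100)/2 = 35420 km.
The apoapsis of the transfer ellipse is at r = 62100 km.
Vis-viva: v = √[μ(2/r − 1/a_t)] = √[28553.5 × (2/62100 − 1/35420)] = 0.3368 km/s.

v = 0.337 km/s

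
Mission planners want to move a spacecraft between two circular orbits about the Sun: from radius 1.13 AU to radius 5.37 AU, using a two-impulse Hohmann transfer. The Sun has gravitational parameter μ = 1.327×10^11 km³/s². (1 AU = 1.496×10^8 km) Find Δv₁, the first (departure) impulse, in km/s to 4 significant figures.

Δv₁ = 7.997 km/s

In km: r₁ = 1.13 × 1.496×10^8 = 1.69048×10^8 km; r₂ = 5.37 × 1.496×10^8 = 8.03352×10^8 km.
Semi-major axis of the transfer orbit: a_t = (1.69048×10^8 + 8.03352×10^8)/2 = 4.862×10^8 km.
Circular speed at r = 1.69048×10^8 km: v_c = √(μ/r) = 28.0176 km/s.
Transfer-orbit speed at the same r (vis-viva, a = a_t): v_t = √[μ(2/r − 1/a_t)] = 36.0144 km/s.
Δv₁ = |v_t − v_c| = |36.0144 − 28.0176| = 7.997 km/s.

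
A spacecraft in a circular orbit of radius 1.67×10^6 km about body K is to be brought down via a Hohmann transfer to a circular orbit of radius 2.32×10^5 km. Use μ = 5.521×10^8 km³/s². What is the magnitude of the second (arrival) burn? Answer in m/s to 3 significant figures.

Δv₂ = 15900 m/s

Transfer-ellipse semi-major axis a_t = (r₁ + r₂)/2 = (1.670×10^6 + 2.320×10^5)/2 = 9.510×10^5 km.
Circular speed at r = 2.320×10^5 km: v_c = √(μ/r) = 48.78 km/s.
Vis-viva on the transfer ellipse at r = 2.320×10^5 km gives v_t = √[μ(2/r − 1/a_t)] = 64.64 km/s.
Δv₂ = |v_t − v_c| = |64.64 − 48.78| = 15.86 km/s.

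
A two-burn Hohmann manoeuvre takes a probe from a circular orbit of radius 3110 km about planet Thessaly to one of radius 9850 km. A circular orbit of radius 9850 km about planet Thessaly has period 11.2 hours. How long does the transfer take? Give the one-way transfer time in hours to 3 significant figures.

From Kepler's third law T² = 4π²r³/μ at r = 9850 km, T = 11.2 hours = 11.2 × 3600 s = 40320 s: μ = 4π²r³/T² = 23207.4 km³/s².
The Hohmann ellipse has a_t = (r₁ + r₂)/2 = 6480 km.
Transfer time t = π√(a_t³/μ) = π√((6480)³ / 23207.4) = 10760 s.
Converting: 10760 s ÷ 3600 s/hour = 2.99 hours.

t = 2.99 hours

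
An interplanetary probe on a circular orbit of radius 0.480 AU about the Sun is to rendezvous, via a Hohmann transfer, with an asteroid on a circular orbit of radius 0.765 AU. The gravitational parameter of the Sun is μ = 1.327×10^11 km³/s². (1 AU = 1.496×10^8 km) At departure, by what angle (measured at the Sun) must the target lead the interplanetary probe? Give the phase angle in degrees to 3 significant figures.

φ = 47.9°

In km: r₁ = 0.480 × 1.496×10^8 = 7.1808×10^7 km; r₂ = 0.765 × 1.496×10^8 = 1.14444×10^8 km.
Semi-major axis of the transfer orbit: a_t = (7.1808×10^7 + 1.14444×10^8)/2 = 9.3126×10^7 km.
Transfer time t = π√(a_t³/μ) = 7.750×10^6 s.
Target angular speed ω₂ = √(μ/r₂³) = 2.975×10^-7 rad/s.
Angle swept by the target during transfer: ω₂·t = 2.306 rad = 132.1°.
Arrival is 180° from departure on the ellipse, so φ = 180° − 132.1° = 47.9°.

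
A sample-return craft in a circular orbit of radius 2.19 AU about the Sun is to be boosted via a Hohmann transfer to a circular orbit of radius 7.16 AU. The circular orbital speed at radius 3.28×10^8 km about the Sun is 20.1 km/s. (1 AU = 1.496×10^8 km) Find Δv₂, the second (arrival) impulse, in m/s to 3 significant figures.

From the circular-orbit relation v² = μ/r at r = 3.28×10^8 km: μ = v²r = (20.1)² × 3.28×10^8 = 1.32515×10^11 km³/s².
In km: r₁ = 2.19 × 1.496×10^8 = 3.27624×10^8 km; r₂ = 7.16 × 1.496×10^8 = 1.071136×10^9 km.
Semi-major axis of the transfer orbit: a_t = (3.27624×10^8 + 1.071136×10^9)/2 = 6.9938×10^8 km.
Circular speed at r = 1.071136×10^9 km: v_c = √(μ/r) = 11.123 km/s.
Vis-viva on the transfer ellipse at r = 1.071136×10^9 km gives v_t = √[μ(2/r − 1/a_t)] = 7.6128 km/s.
Δv₂ = |v_t − v_c| = |7.6128 − 11.123| = 3.510 km/s.

Δv₂ = 3510 m/s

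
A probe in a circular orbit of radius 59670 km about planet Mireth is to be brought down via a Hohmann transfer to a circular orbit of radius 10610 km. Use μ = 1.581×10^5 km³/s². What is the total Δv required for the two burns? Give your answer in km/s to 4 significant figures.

Transfer-ellipse semi-major axis a_t = (r₁ + r₂)/2 = (59670 + 10610)/2 = 35140 km.
Circular speed at r₁: v₁ = √(μ/r₁) = √(1.581×10^5/59670) = 1.62775 km/s.
On the transfer ellipse at r₁, vis-viva gives v_a = √[μ(2/r₁ − 1/a_t)] = 0.894427 km/s.
First burn Δv₁ = |v_a − v₁| = 0.7333 km/s.
Circular speed at r₂: v₂ = √(μ/r₂) = 3.860 km/s.
Transfer-orbit speed at r₂: v_p = √[μ(2/r₂ − 1/a_t)] = 5.030 km/s.
Second burn Δv₂ = |v₂ − v_p| = 1.170 km/s.
Δv = Δv₁ + Δv₂ = 0.7333 + 1.170 = 1.903 km/s.

Δv = 1.903 km/s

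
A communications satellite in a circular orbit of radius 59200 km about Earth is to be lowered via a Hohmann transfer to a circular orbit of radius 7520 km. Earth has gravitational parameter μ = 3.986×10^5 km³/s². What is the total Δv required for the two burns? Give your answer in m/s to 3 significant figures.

Δv = 3780 m/s

Transfer-ellipse semi-major axis a_t = (r₁ + r₂)/2 = (59200 + 7520)/2 = 33360 km.
At r₁ the circular-orbit speed is v₁ = √(μ/r₁) = 2.595 km/s.
On the transfer ellipse at r₁, vis-viva gives v_a = √[μ(2/r₁ − 1/a_t)] = 1.232 km/s.
First burn Δv₁ = |v_a − v₁| = 1.363 km/s.
Circular speed at r₂: v₂ = √(μ/r₂) = 7.2805 km/s.
Transfer-orbit speed at r₂: v_p = √[μ(2/r₂ − 1/a_t)] = 9.6986 km/s.
Second burn Δv₂ = |v₂ − v_p| = 2.418 km/s.
Δv = Δv₁ + Δv₂ = 1.363 + 2.418 = 3.781 km/s.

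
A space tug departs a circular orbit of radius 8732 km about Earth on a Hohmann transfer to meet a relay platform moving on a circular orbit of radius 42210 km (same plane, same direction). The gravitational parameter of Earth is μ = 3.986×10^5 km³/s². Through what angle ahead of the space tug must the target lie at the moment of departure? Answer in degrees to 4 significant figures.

φ = 95.62°

Semi-major axis of the transfer orbit: a_t = (8732 + 42210)/2 = 25471 km.
Transfer time t = π√(a_t³/μ) = 20228 s.
The target's mean motion on its circular orbit is ω₂ = √(μ/r₂³) = 7.2802×10^-5 rad/s.
Angle swept by the target during transfer: ω₂·t = 1.47264 rad = 84.38°.
Arrival is 180° from departure on the ellipse, so φ = 180° − 84.38° = 95.62°.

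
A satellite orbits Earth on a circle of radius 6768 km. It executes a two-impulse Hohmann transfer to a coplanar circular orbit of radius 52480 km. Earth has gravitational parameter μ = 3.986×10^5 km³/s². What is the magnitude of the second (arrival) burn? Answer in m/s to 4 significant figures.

Δv₂ = 1439 m/s

Transfer-ellipse semi-major axis a_t = (r₁ + r₂)/2 = (6768 + 52480)/2 = 29624 km.
Circular speed at r = 52480 km: v_c = √(μ/r) = 2.756 km/s.
Transfer-orbit speed at the same r (vis-viva, a = a_t): v_t = √[μ(2/r − 1/a_t)] = 1.317 km/s.
Δv₂ = |v_t − v_c| = |1.317 − 2.756| = 1.439 km/s.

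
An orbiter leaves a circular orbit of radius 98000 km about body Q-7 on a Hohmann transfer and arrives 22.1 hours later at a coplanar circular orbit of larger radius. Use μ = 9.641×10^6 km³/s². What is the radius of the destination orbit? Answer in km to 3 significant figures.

Transfer time t = 22.1 hours = 79560 s, and t = π√(a_t³/μ).
So a_t = (μ t²/π²)^(1/3) = (9.641×10^6 × (79560)² / π²)^(1/3) = 1.8354×10^5 km.
Since a_t = (r₁ + r₂)/2, r₂ = 2a_t − r₁ = 2×1.8354×10^5 − 98000 = 2.6908×10^5 km.

r₂ = 2.69×10^5 km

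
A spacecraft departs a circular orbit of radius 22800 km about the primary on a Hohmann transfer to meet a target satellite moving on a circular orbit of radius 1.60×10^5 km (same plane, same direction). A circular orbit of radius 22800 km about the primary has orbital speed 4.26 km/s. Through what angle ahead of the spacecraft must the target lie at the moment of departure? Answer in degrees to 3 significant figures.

From the circular-orbit relation v² = μ/r at r = 22800 km: μ = v²r = (4.26)² × 22800 = 4.13765×10^5 km³/s².
Semi-major axis of the transfer orbit: a_t = (22800 + 1.600×10^5)/2 = 91400 km.
Transfer time t = π√(a_t³/μ) = 1.34956×10^5 s.
The target's mean motion on its circular orbit is ω₂ = √(μ/r₂³) = 1.00507×10^-5 rad/s.
Angle swept by the target during transfer: ω₂·t = 1.3564 rad = 77.72°.
The spacecraft traverses 180° on the transfer ellipse, so the target must lead by 180° − 77.72° = 102°.

φ = 102°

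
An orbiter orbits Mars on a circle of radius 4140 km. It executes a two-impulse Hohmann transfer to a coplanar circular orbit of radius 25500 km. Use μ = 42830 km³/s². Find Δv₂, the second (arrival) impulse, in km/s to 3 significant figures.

Semi-major axis of the transfer orbit: a_t = (4140 + 25500)/2 = 14820 km.
Circular speed at r = 25500 km: v_c = √(μ/r) = 1.296 km/s.
Vis-viva on the transfer ellipse at r = 25500 km gives v_t = √[μ(2/r − 1/a_t)] = 0.6850 km/s.
Δv₂ = |v_t − v_c| = |0.6850 − 1.296| = 0.6110 km/s.

Δv₂ = 0.611 km/s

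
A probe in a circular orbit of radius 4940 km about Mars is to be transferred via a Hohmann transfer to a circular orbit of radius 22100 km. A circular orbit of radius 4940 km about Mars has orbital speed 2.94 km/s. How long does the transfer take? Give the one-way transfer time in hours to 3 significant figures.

From the circular-orbit relation v² = μ/r at r = 4940 km: μ = v²r = (2.94)² × 4940 = 42699.4 km³/s².
The Hohmann ellipse has a_t = (r₁ + r₂)/2 = 13520 km.
By Kepler's third law the transfer-orbit period is T = 2π√(a_t³/μ), so t = T/2 = 23900 s.
Converting: 23900 s ÷ 3600 s/hour = 6.64 hours.

t = 6.64 hours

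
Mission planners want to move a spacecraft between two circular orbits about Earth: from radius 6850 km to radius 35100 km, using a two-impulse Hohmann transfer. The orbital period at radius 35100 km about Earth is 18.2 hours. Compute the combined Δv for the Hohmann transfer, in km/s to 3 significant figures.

From Kepler's third law T² = 4π²r³/μ at r = 35100 km, T = 18.2 hours = 18.2 × 3600 s = 65520 s: μ = 4π²r³/T² = 3.97680×10^5 km³/s².
Semi-major axis of the transfer orbit: a_t = (6850 + 35100)/2 = 20975 km.
Circular speed at r₁: v₁ = √(μ/r₁) = √(3.97680×10^5/6850) = 7.61941 km/s.
On the transfer ellipse at r₁, vis-viva gives v_p = √[μ(2/r₁ − 1/a_t)] = 9.85653 km/s.
First burn Δv₁ = |v_p − v₁| = 2.23712 km/s.
At r₂, v₂ = √(μ/r₂) = 3.36599 km/s.
Transfer-orbit speed at r₂: v_a = √[μ(2/r₂ − 1/a_t)] = 1.92357 km/s.
Second burn Δv₂ = |v₂ − v_a| = 1.44242 km/s.
Total Δv = Δv₁ + Δv₂ = 3.680 km/s.

Δv = 3.68 km/s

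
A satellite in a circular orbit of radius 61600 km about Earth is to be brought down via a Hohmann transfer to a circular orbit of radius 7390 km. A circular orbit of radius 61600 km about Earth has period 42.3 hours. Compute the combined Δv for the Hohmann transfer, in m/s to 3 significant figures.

From Kepler's third law T² = 4π²r³/μ at r = 61600 km, T = 42.3 hours = 42.3 × 3600 s = 1.5228×10^5 s: μ = 4π²r³/T² = 3.97939×10^5 km³/s².
Semi-major axis of the transfer orbit: a_t = (61600 + 7390)/2 = 34495 km.
At r₁ the circular-orbit speed is v₁ = √(μ/r₁) = 2.5417 km/s.
Transfer-orbit speed at r₁ (v² = μ(2/r − 1/a)): v_a = √[μ(2/r₁ − 1/a_t)] = 1.1764 km/s.
First burn Δv₁ = |v_a − v₁| = 1.365 km/s.
At r₂, v₂ = √(μ/r₂) = 7.338 km/s.
Transfer-orbit speed at r₂: v_p = √[μ(2/r₂ − 1/a_t)] = 9.806 km/s.
Second burn Δv₂ = |v₂ − v_p| = 2.468 km/s.
Δv = Δv₁ + Δv₂ = 1.365 + 2.468 = 3.833 km/s.

Δv = 3830 m/s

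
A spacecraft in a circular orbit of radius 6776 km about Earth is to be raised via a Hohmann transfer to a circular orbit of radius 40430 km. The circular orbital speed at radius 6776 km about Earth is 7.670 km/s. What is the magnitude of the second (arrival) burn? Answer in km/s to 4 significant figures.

Δv₂ = 1.458 km/s

From the circular-orbit relation v² = μ/r at r = 6776 km: μ = v²r = (7.670)² × 6776 = 3.98625×10^5 km³/s².
The Hohmann ellipse has a_t = (r₁ + r₂)/2 = 23603 km.
Circular speed at r = 40430 km: v_c = √(μ/r) = 3.140 km/s.
Transfer-orbit speed at the same r (vis-viva, a = a_t): v_t = √[μ(2/r − 1/a_t)] = 1.682 km/s.
Δv₂ = |v_t − v_c| = |1.682 − 3.140| = 1.458 km/s.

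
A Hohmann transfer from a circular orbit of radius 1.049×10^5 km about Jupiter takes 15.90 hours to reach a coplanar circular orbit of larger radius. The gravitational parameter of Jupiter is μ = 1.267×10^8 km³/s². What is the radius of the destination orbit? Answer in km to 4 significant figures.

Transfer time t = 15.90 hours = 57240 s, and t = π√(a_t³/μ).
So a_t = (μ t²/π²)^(1/3) = (1.267×10^8 × (57240)² / π²)^(1/3) = 3.4777×10^5 km.
Since a_t = (r₁ + r₂)/2, r₂ = 2a_t − r₁ = 2×3.4777×10^5 − 1.049×10^5 = 5.9064×10^5 km.

r₂ = 5.906×10^5 km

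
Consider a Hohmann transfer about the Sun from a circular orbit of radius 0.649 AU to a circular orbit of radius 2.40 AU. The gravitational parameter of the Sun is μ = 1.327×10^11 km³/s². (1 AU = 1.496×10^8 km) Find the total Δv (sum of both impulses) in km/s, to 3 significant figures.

Δv = 16.1 km/s

In km: r₁ = 0.649 × 1.496×10^8 = 9.70904×10^7 km; r₂ = 2.40 × 1.496×10^8 = 3.5904×10^8 km.
Transfer-ellipse semi-major axis a_t = (r₁ + r₂)/2 = (9.70904×10^7 + 3.5904×10^8)/2 = 2.280652×10^8 km.
At r₁ the circular-orbit speed is v₁ = √(μ/r₁) = 36.970 km/s.
On the transfer ellipse at r₁, vis-viva gives v_p = √[μ(2/r₁ − 1/a_t)] = 46.386 km/s.
First burn Δv₁ = |v_p − v₁| = 9.416 km/s.
Circular speed at r₂: v₂ = √(μ/r₂) = 19.225 km/s.
Transfer-orbit speed at r₂: v_a = √[μ(2/r₂ − 1/a_t)] = 12.544 km/s.
Second burn Δv₂ = |v₂ − v_a| = 6.681 km/s.
Total Δv = Δv₁ + Δv₂ = 16.10 km/s.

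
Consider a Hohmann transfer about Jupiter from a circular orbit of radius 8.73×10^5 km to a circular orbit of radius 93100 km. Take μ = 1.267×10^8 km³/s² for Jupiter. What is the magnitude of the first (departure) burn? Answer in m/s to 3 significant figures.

Transfer-ellipse semi-major axis a_t = (r₁ + r₂)/2 = (8.730×10^5 + 93100)/2 = 4.8305×10^5 km.
On the circular orbit at r = 8.730×10^5 km, v_c = √(μ/r) = 12.047 km/s.
Transfer-orbit speed at the same r (vis-viva, a = a_t): v_t = √[μ(2/r − 1/a_t)] = 5.2888 km/s.
Δv₁ = |v_t − v_c| = |5.2888 − 12.047| = 6.758 km/s.

Δv₁ = 6760 m/s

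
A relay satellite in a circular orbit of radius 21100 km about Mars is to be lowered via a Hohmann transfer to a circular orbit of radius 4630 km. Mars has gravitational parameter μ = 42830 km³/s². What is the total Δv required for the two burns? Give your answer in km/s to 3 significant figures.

Δv = 1.42 km/s

The Hohmann ellipse has a_t = (r₁ + r₂)/2 = 12865 km.
Circular speed at r₁: v₁ = √(μ/r₁) = √(42830/21100) = 1.4247 km/s.
Transfer-orbit speed at r₁ (v² = μ(2/r − 1/a)): v_a = √[μ(2/r₁ − 1/a_t)] = 0.85471 km/s.
First burn Δv₁ = |v_a − v₁| = 0.5700 km/s.
At r₂, v₂ = √(μ/r₂) = 3.0415 km/s.
Transfer-orbit speed at r₂: v_p = √[μ(2/r₂ − 1/a_t)] = 3.8951 km/s.
Second burn Δv₂ = |v₂ − v_p| = 0.8536 km/s.
Total Δv = Δv₁ + Δv₂ = 1.424 km/s.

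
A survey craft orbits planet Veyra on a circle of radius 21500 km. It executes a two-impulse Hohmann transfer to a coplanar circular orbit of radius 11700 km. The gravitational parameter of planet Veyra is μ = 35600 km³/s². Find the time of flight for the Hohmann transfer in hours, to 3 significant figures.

t = 9.89 hours

The Hohmann ellipse has a_t = (r₁ + r₂)/2 = 16600 km.
Transfer time t = π√(a_t³/μ) = π√((16600)³ / 35600) = 35610 s.
Converting: 35610 s ÷ 3600 s/hour = 9.89 hours.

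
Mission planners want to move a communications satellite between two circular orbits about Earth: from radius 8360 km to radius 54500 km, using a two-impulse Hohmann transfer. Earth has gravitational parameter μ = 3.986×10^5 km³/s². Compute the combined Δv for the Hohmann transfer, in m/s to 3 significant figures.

Δv = 3500 m/s

Transfer-ellipse semi-major axis a_t = (r₁ + r₂)/2 = (8360 + 54500)/2 = 31430 km.
Circular speed at r₁: v₁ = √(μ/r₁) = √(3.986×10^5/8360) = 6.90503 km/s.
Transfer-orbit speed at r₁ (v² = μ(2/r − 1/a)): v_p = √[μ(2/r₁ − 1/a_t)] = 9.09267 km/s.
First burn Δv₁ = |v_p − v₁| = 2.1876 km/s.
At r₂, v₂ = √(μ/r₂) = 2.7044 km/s.
Transfer-orbit speed at r₂: v_a = √[μ(2/r₂ − 1/a_t)] = 1.3948 km/s.
Second burn Δv₂ = |v₂ − v_a| = 1.3096 km/s.
Δv = Δv₁ + Δv₂ = 2.1876 + 1.3096 = 3.497 km/s.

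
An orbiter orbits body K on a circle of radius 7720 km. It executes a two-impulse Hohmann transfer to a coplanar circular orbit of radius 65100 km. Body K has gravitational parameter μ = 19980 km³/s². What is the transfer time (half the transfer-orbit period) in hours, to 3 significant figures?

The Hohmann ellipse has a_t = (r₁ + r₂)/2 = 36410 km.
By Kepler's third law the transfer-orbit period is T = 2π√(a_t³/μ), so t = T/2 = 1.544×10^5 s.
Converting: 1.544×10^5 s ÷ 3600 s/hour = 42.9 hours.

t = 42.9 hours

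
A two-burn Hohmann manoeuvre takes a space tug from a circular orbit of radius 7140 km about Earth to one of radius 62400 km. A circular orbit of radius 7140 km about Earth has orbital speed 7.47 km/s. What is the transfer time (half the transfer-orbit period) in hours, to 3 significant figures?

From the circular-orbit relation v² = μ/r at r = 7140 km: μ = v²r = (7.47)² × 7140 = 3.98418×10^5 km³/s².
Transfer-ellipse semi-major axis a_t = (r₁ + r₂)/2 = (7140 + 62400)/2 = 34770 km.
By Kepler's third law the transfer-orbit period is T = 2π√(a_t³/μ), so t = T/2 = 32270 s.
Converting: 32270 s ÷ 3600 s/hour = 8.96 hours.

t = 8.96 hours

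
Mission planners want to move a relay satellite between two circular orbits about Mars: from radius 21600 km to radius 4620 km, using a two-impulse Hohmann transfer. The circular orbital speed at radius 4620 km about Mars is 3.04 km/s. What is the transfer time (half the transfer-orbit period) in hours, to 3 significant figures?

From the circular-orbit relation v² = μ/r at r = 4620 km: μ = v²r = (3.04)² × 4620 = 42696.2 km³/s².
Transfer-ellipse semi-major axis a_t = (r₁ + r₂)/2 = (21600 + 4620)/2 = 13110 km.
Half the transfer-orbit period gives t = π√(a_t³/μ) = 22820 s.
Converting: 22820 s ÷ 3600 s/hour = 6.34 hours.

t = 6.34 hours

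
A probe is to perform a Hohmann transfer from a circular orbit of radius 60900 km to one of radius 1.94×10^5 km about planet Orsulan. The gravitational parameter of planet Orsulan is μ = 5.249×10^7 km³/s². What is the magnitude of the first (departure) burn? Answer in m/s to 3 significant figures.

Δv₁ = 6860 m/s

The Hohmann ellipse has a_t = (r₁ + r₂)/2 = 1.2745×10^5 km.
On the circular orbit at r = 60900 km, v_c = √(μ/r) = 29.358 km/s.
Vis-viva on the transfer ellipse at r = 60900 km gives v_t = √[μ(2/r − 1/a_t)] = 36.221 km/s.
Δv₁ = |v_t − v_c| = |36.221 − 29.358| = 6.863 km/s.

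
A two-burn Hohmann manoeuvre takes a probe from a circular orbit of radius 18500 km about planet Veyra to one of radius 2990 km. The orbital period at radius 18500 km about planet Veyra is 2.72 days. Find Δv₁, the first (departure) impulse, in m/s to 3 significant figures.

Δv₁ = 234 m/s

From Kepler's third law T² = 4π²r³/μ at r = 18500 km, T = 2.72 days = 2.72 × 86400 s = 2.35008×10^5 s: μ = 4π²r³/T² = 4525.95 km³/s².
The Hohmann ellipse has a_t = (r₁ + r₂)/2 = 10745 km.
On the circular orbit at r = 18500 km, v_c = √(μ/r) = 0.4946 km/s.
Transfer-orbit speed at the same r (vis-viva, a = a_t): v_t = √[μ(2/r − 1/a_t)] = 0.2609 km/s.
Δv₁ = |v_t − v_c| = |0.2609 − 0.4946| = 0.2337 km/s.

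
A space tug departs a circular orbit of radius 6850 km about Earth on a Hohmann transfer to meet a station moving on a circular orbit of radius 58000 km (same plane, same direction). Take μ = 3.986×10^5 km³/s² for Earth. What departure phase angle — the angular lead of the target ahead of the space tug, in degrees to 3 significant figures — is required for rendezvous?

φ = 105°

The Hohmann ellipse has a_t = (r₁ + r₂)/2 = 32425 km.
The half-period of the transfer ellipse is t = π√(a_t³/μ) = 29054 s.
The target's mean motion on its circular orbit is ω₂ = √(μ/r₂³) = 4.5199×10^-5 rad/s.
Angle swept by the target during transfer: ω₂·t = 1.3132 rad = 75.24°.
Arrival is 180° from departure on the ellipse, so φ = 180° − 75.24° = 105°.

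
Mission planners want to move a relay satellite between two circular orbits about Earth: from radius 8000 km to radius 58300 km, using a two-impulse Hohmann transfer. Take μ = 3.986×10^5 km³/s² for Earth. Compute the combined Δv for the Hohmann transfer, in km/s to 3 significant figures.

Semi-major axis of the transfer orbit: a_t = (8000 + 58300)/2 = 33150 km.
Circular speed at r₁: v₁ = √(μ/r₁) = √(3.986×10^5/8000) = 7.059 km/s.
On the transfer ellipse at r₁, v² = μ(2/r − 1/a) gives v_p = √[μ(2/r₁ − 1/a_t)] = 9.361 km/s.
First burn Δv₁ = |v_p − v₁| = 2.302 km/s.
Circular speed at r₂: v₂ = √(μ/r₂) = 2.615 km/s.
Transfer-orbit speed at r₂: v_a = √[μ(2/r₂ − 1/a_t)] = 1.285 km/s.
Second burn Δv₂ = |v₂ − v_a| = 1.330 km/s.
Δv = Δv₁ + Δv₂ = 2.302 + 1.330 = 3.632 km/s.

Δv = 3.63 km/s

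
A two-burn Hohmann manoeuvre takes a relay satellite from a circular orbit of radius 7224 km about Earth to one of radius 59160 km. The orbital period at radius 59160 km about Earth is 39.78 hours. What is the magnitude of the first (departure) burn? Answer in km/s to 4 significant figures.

Δv₁ = 2.489 km/s

From Kepler's third law T² = 4π²r³/μ at r = 59160 km, T = 39.78 hours = 39.78 × 3600 s = 1.43208×10^5 s: μ = 4π²r³/T² = 3.98575×10^5 km³/s².
The Hohmann ellipse has a_t = (r₁ + r₂)/2 = 33192 km.
Circular speed at r = 7224 km: v_c = √(μ/r) = 7.428 km/s.
Vis-viva on the transfer ellipse at r = 7224 km gives v_t = √[μ(2/r − 1/a_t)] = 9.917 km/s.
Δv₁ = |v_t − v_c| = |9.917 − 7.428| = 2.489 km/s.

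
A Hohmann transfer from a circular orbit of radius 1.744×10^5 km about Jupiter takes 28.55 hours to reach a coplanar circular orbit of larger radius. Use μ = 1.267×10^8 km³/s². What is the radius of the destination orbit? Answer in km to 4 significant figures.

r₂ = 8.531×10^5 km

Transfer time t = 28.55 hours = 1.0278×10^5 s, and t = π√(a_t³/μ).
So a_t = (μ t²/π²)^(1/3) = (1.267×10^8 × (1.0278×10^5)² / π²)^(1/3) = 5.1377×10^5 km.
Since a_t = (r₁ + r₂)/2, r₂ = 2a_t − r₁ = 2×5.1377×10^5 − 1.744×10^5 = 8.5314×10^5 km.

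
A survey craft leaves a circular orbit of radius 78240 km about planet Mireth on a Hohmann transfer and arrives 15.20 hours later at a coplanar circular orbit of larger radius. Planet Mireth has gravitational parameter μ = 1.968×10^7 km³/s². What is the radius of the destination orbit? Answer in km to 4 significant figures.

Transfer time t = 15.20 hours = 54720 s, and t = π√(a_t³/μ).
So a_t = (μ t²/π²)^(1/3) = (1.968×10^7 × (54720)² / π²)^(1/3) = 1.8141×10^5 km.
Since a_t = (r₁ + r₂)/2, r₂ = 2a_t − r₁ = 2×1.8141×10^5 − 78240 = 2.8458×10^5 km.

r₂ = 2.846×10^5 km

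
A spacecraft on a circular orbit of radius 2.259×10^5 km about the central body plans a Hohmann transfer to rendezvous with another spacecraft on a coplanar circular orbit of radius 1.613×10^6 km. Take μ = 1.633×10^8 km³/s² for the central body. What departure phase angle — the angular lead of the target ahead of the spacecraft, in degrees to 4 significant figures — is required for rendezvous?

The Hohmann ellipse has a_t = (r₁ + r₂)/2 = 9.1945×10^5 km.
The half-period of the transfer ellipse is t = π√(a_t³/μ) = 2.16745×10^5 s.
Target angular speed ω₂ = √(μ/r₂³) = 6.23795×10^-6 rad/s.
Angle swept by the target during transfer: ω₂·t = 1.35204 rad = 77.47°.
Arrival is 180° from departure on the ellipse, so φ = 180° − 77.47° = 102.5°.

φ = 102.5°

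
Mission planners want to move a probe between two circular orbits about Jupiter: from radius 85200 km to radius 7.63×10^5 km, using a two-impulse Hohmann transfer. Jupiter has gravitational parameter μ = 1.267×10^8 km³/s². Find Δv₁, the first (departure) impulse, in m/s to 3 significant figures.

Δv₁ = 13200 m/s

Transfer-ellipse semi-major axis a_t = (r₁ + r₂)/2 = (85200 + 7.630×10^5)/2 = 4.241×10^5 km.
Circular speed at r = 85200 km: v_c = √(μ/r) = 38.56 km/s.
Transfer-orbit speed at the same r (vis-viva, a = a_t): v_t = √[μ(2/r − 1/a_t)] = 51.72 km/s.
Δv₁ = |v_t − v_c| = |51.72 − 38.56| = 13.16 km/s.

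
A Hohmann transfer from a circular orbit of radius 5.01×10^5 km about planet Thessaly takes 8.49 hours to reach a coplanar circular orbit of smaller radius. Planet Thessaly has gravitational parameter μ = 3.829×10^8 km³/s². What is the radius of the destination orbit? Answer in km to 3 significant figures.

Transfer time t = 8.49 hours = 30564 s, and t = π√(a_t³/μ).
So a_t = (μ t²/π²)^(1/3) = (3.829×10^8 × (30564)² / π²)^(1/3) = 3.3093×10^5 km.
Since a_t = (r₁ + r₂)/2, r₂ = 2a_t − r₁ = 2×3.3093×10^5 − 5.010×10^5 = 1.6086×10^5 km.

r₂ = 1.61×10^5 km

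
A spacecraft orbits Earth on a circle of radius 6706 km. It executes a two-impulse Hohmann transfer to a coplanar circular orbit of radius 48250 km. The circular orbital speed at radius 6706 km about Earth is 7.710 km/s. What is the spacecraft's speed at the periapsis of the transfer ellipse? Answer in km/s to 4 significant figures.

v = 10.22 km/s

From the circular-orbit relation v² = μ/r at r = 6706 km: μ = v²r = (7.710)² × 6706 = 3.98632×10^5 km³/s².
Transfer-ellipse semi-major axis a_t = (r₁ + r₂)/2 = (6706 + 48250)/2 = 27478 km.
At periapsis, r = 6706 km.
Applying v² = μ(2/r − 1/a_t): v = 10.22 km/s.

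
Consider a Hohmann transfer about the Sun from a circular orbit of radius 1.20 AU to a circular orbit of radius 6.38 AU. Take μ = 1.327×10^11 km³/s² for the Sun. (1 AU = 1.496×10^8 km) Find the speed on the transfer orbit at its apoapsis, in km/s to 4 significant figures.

v = 6.635 km/s

In km: r₁ = 1.20 × 1.496×10^8 = 1.7952×10^8 km; r₂ = 6.38 × 1.496×10^8 = 9.54448×10^8 km.
Transfer-ellipse semi-major axis a_t = (r₁ + r₂)/2 = (1.7952×10^8 + 9.54448×10^8)/2 = 5.66984×10^8 km.
The apoapsis of the transfer ellipse is at r = 9.54448×10^8 km.
Applying v² = μ(2/r − 1/a_t): v = 6.635 km/s.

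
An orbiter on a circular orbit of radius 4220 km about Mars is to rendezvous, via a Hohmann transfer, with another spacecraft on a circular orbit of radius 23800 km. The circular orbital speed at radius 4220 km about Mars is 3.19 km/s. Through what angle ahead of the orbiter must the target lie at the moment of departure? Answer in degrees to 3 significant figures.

From the circular-orbit relation v² = μ/r at r = 4220 km: μ = v²r = (3.19)² × 4220 = 42943.1 km³/s².
The Hohmann ellipse has a_t = (r₁ + r₂)/2 = 14010 km.
The half-period of the transfer ellipse is t = π√(a_t³/μ) = 25140 s.
The target's mean motion on its circular orbit is ω₂ = √(μ/r₂³) = 5.644×10^-5 rad/s.
Angle swept by the target during transfer: ω₂·t = 1.419 rad = 81.30°.
The orbiter traverses 180° on the transfer ellipse, so the target must lead by 180° − 81.30° = 98.7°.

φ = 98.7°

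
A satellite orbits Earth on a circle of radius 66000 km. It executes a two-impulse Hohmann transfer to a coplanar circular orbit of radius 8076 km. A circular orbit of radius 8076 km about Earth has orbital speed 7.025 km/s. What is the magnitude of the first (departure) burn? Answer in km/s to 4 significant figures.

Δv₁ = 1.310 km/s

From the circular-orbit relation v² = μ/r at r = 8076 km: μ = v²r = (7.025)² × 8076 = 3.98556×10^5 km³/s².
Transfer-ellipse semi-major axis a_t = (r₁ + r₂)/2 = (66000 + 8076)/2 = 37038 km.
Circular speed at r = 66000 km: v_c = √(μ/r) = 2.457 km/s.
Transfer-orbit speed at the same r (vis-viva, a = a_t): v_t = √[μ(2/r − 1/a_t)] = 1.147 km/s.
Δv₁ = |v_t − v_c| = |1.147 − 2.457| = 1.310 km/s.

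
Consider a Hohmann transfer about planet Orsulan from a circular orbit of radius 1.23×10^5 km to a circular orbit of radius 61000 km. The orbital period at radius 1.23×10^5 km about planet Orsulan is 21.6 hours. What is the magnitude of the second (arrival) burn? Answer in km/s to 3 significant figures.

From Kepler's third law T² = 4π²r³/μ at r = 1.23×10^5 km, T = 21.6 hours = 21.6 × 3600 s = 77760 s: μ = 4π²r³/T² = 1.21496×10^7 km³/s².
The Hohmann ellipse has a_t = (r₁ + r₂)/2 = 92000 km.
On the circular orbit at r = 61000 km, v_c = √(μ/r) = 14.113 km/s.
Vis-viva on the transfer ellipse at r = 61000 km gives v_t = √[μ(2/r − 1/a_t)] = 16.318 km/s.
Δv₂ = |v_t − v_c| = |16.318 − 14.113| = 2.205 km/s.

Δv₂ = 2.21 km/s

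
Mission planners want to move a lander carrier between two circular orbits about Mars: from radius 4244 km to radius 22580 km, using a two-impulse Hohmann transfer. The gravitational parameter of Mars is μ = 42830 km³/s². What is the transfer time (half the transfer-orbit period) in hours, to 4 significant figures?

The Hohmann ellipse has a_t = (r₁ + r₂)/2 = 13412 km.
Half the transfer-orbit period gives t = π√(a_t³/μ) = 23580 s.
Converting: 23580 s ÷ 3600 s/hour = 6.550 hours.

t = 6.550 hours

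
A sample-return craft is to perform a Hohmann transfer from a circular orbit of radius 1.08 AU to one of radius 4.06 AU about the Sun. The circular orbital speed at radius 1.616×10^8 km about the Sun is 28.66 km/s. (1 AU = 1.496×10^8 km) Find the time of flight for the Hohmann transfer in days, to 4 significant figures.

t = 752.4 days

From the circular-orbit relation v² = μ/r at r = 1.616×10^8 km: μ = v²r = (28.66)² × 1.616×10^8 = 1.32738×10^11 km³/s².
In km: r₁ = 1.08 × 1.496×10^8 = 1.61568×10^8 km; r₂ = 4.06 × 1.496×10^8 = 6.07376×10^8 km.
Transfer-ellipse semi-major axis a_t = (r₁ + r₂)/2 = (1.61568×10^8 + 6.07376×10^8)/2 = 3.84472×10^8 km.
Half the transfer-orbit period gives t = π√(a_t³/μ) = 6.501×10^7 s.
Converting: 6.501×10^7 s ÷ 86400 s/day = 752.4 days.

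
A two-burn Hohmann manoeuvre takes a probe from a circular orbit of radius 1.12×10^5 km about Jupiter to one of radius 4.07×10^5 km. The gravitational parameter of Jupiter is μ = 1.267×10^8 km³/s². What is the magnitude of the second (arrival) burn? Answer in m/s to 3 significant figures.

Δv₂ = 6050 m/s

Semi-major axis of the transfer orbit: a_t = (1.120×10^5 + 4.070×10^5)/2 = 2.595×10^5 km.
Circular speed at r = 4.070×10^5 km: v_c = √(μ/r) = 17.64376 km/s.
Transfer-orbit speed at the same r (vis-viva, a = a_t): v_t = √[μ(2/r − 1/a_t)] = 11.59128 km/s.
Δv₂ = |v_t − v_c| = |11.59128 − 17.64376| = 6.052 km/s.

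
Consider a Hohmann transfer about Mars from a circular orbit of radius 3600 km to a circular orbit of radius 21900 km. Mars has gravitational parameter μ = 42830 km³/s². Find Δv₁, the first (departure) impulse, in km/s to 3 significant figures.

Semi-major axis of the transfer orbit: a_t = (3600 + 21900)/2 = 12750 km.
Circular speed at r = 3600 km: v_c = √(μ/r) = 3.4492 km/s.
Vis-viva on the transfer ellipse at r = 3600 km gives v_t = √[μ(2/r − 1/a_t)] = 4.5205 km/s.
Δv₁ = |v_t − v_c| = |4.5205 − 3.4492| = 1.071 km/s.

Δv₁ = 1.07 km/s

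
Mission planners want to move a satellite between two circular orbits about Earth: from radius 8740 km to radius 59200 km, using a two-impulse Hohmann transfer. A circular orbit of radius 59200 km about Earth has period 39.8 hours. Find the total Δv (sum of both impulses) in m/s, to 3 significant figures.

Δv = 3440 m/s

From Kepler's third law T² = 4π²r³/μ at r = 59200 km, T = 39.8 hours = 39.8 × 3600 s = 1.4328×10^5 s: μ = 4π²r³/T² = 3.98982×10^5 km³/s².
The Hohmann ellipse has a_t = (r₁ + r₂)/2 = 33970 km.
Circular speed at r₁: v₁ = √(μ/r₁) = √(3.98982×10^5/8740) = 6.756 km/s.
Transfer-orbit speed at r₁ (v² = μ(2/r − 1/a)): v_p = √[μ(2/r₁ − 1/a_t)] = 8.919 km/s.
First burn Δv₁ = |v_p − v₁| = 2.163 km/s.
Circular speed at r₂: v₂ = √(μ/r₂) = 2.596 km/s.
Transfer-orbit speed at r₂: v_a = √[μ(2/r₂ − 1/a_t)] = 1.317 km/s.
Second burn Δv₂ = |v₂ − v_a| = 1.279 km/s.
Total Δv = Δv₁ + Δv₂ = 3.442 km/s.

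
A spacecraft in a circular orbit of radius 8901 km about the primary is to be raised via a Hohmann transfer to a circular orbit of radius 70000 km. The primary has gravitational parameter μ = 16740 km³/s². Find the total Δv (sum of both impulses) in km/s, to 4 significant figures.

Δv = 0.7121 km/s

The Hohmann ellipse has a_t = (r₁ + r₂)/2 = 39450.5 km.
Circular speed at r₁: v₁ = √(μ/r₁) = √(16740/8901) = 1.3714 km/s.
On the transfer ellipse at r₁, v² = μ(2/r − 1/a) gives v_p = √[μ(2/r₁ − 1/a_t)] = 1.8268 km/s.
First burn Δv₁ = |v_p − v₁| = 0.4554 km/s.
Circular speed at r₂: v₂ = √(μ/r₂) = 0.4890 km/s.
Transfer-orbit speed at r₂: v_a = √[μ(2/r₂ − 1/a_t)] = 0.2323 km/s.
Second burn Δv₂ = |v₂ − v_a| = 0.2567 km/s.
Total Δv = Δv₁ + Δv₂ = 0.7121 km/s.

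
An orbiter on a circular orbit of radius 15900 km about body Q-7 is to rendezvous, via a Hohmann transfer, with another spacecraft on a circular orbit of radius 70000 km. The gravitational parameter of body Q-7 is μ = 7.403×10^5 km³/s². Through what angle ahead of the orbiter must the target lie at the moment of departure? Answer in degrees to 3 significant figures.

The Hohmann ellipse has a_t = (r₁ + r₂)/2 = 42950 km.
Transfer time t = π√(a_t³/μ) = 32501 s.
The target's mean motion on its circular orbit is ω₂ = √(μ/r₂³) = 4.6458×10^-5 rad/s.
Angle swept by the target during transfer: ω₂·t = 1.5099 rad = 86.51°.
Arrival is 180° from departure on the ellipse, so φ = 180° − 86.51° = 93.5°.

φ = 93.5°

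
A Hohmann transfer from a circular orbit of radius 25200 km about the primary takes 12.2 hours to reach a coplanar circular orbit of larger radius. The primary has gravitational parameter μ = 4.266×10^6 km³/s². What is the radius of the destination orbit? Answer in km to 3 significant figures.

Transfer time t = 12.2 hours = 43920 s, and t = π√(a_t³/μ).
So a_t = (μ t²/π²)^(1/3) = (4.266×10^6 × (43920)² / π²)^(1/3) = 94120 km.
Since a_t = (r₁ + r₂)/2, r₂ = 2a_t − r₁ = 2×94120 − 25200 = 1.6304×10^5 km.

r₂ = 1.63×10^5 km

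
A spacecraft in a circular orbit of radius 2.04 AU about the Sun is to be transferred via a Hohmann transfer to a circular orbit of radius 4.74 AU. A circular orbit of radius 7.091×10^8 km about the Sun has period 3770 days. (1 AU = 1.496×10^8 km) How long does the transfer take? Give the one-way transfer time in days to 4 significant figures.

From Kepler's third law T² = 4π²r³/μ at r = 7.091×10^8 km, T = 3770 days = 3770 × 86400 s = 3.25728×10^8 s: μ = 4π²r³/T² = 1.32670×10^11 km³/s².
In km: r₁ = 2.04 × 1.496×10^8 = 3.05184×10^8 km; r₂ = 4.74 × 1.496×10^8 = 7.09104×10^8 km.
Transfer-ellipse semi-major axis a_t = (r₁ + r₂)/2 = (3.05184×10^8 + 7.09104×10^8)/2 = 5.07144×10^8 km.
Half the transfer-orbit period gives t = π√(a_t³/μ) = 9.851×10^7 s.
Converting: 9.851×10^7 s ÷ 86400 s/day = 1140 days.

t = 1140 days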